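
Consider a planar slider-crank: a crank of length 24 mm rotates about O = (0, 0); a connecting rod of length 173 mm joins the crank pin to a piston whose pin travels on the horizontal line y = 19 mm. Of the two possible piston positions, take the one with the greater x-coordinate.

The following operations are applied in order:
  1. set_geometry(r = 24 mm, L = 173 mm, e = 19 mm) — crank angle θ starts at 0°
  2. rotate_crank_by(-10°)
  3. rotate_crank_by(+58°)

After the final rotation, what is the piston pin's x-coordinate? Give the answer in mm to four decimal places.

189.0552

set_geometry: r = 24 mm, L = 173 mm, e = 19 mm; θ ← 0°
rotate_crank_by(-10°): θ ← 0° -10° = -10°
rotate_crank_by(+58°): θ ← -10° +58° = 48°
crank pin P = (r cos θ, r sin θ) = (16.059135, 17.835476)
h = r sin θ − e = 17.835476 − 19 = -1.164524
x = r cos θ + √(L² − h²) = 16.059135 + √(29929.0 − 1.3561) = 16.059135 + 172.996081 = 189.055215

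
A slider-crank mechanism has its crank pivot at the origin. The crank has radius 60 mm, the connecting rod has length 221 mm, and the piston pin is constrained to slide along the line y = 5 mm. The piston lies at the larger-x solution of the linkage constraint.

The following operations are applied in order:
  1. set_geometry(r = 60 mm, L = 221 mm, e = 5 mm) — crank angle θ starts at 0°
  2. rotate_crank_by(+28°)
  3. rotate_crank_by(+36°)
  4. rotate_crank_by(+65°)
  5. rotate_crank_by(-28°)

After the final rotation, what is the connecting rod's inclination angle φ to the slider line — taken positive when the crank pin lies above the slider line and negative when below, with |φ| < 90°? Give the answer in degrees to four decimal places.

14.1157

set_geometry: r = 60 mm, L = 221 mm, e = 5 mm; θ ← 0°
rotate_crank_by(+28°): θ ← 0° +28° = 28°
rotate_crank_by(+36°): θ ← 28° +36° = 64°
rotate_crank_by(+65°): θ ← 64° +65° = 129°
rotate_crank_by(-28°): θ ← 129° -28° = 101°
crank pin P = (r cos θ, r sin θ) = (-11.448540, 58.897631)
h = r sin θ − e = 58.897631 − 5 = 53.897631
sin φ = h / L = 53.897631 / 221 = 0.24388068
φ = arcsin(0.24388068) = 14.115695°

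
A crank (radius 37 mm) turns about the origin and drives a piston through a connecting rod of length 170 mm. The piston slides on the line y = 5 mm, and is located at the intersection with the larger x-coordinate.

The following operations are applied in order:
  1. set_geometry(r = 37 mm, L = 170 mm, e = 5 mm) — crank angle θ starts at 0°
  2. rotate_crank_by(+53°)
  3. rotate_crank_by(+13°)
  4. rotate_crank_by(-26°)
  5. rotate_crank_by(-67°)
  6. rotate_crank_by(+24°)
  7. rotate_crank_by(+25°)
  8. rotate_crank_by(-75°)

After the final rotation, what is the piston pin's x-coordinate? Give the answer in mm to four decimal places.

set_geometry: r = 37 mm, L = 170 mm, e = 5 mm; θ ← 0°
rotate_crank_by(+53°): θ ← 0° +53° = 53°
rotate_crank_by(+13°): θ ← 53° +13° = 66°
rotate_crank_by(-26°): θ ← 66° -26° = 40°
rotate_crank_by(-67°): θ ← 40° -67° = -27°
rotate_crank_by(+24°): θ ← -27° +24° = -3°
rotate_crank_by(+25°): θ ← -3° +25° = 22°
rotate_crank_by(-75°): θ ← 22° -75° = -53°
crank pin P = (r cos θ, r sin θ) = (22.267156, -29.549514)
h = r sin θ − e = -29.549514 − 5 = -34.549514
x = r cos θ + √(L² − h²) = 22.267156 + √(28900.0 − 1193.6689) = 22.267156 + 166.452189 = 188.719344

188.7193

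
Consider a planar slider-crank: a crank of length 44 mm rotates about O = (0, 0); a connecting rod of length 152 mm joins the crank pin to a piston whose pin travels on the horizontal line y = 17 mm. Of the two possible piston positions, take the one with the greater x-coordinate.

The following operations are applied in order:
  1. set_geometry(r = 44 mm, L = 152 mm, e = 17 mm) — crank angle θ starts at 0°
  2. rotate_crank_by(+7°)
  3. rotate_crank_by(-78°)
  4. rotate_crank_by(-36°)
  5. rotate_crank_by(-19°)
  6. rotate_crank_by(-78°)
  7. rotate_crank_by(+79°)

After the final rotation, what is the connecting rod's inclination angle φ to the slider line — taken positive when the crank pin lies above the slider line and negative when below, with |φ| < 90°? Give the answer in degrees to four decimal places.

set_geometry: r = 44 mm, L = 152 mm, e = 17 mm; θ ← 0°
rotate_crank_by(+7°): θ ← 0° +7° = 7°
rotate_crank_by(-78°): θ ← 7° -78° = -71°
rotate_crank_by(-36°): θ ← -71° -36° = -107°
rotate_crank_by(-19°): θ ← -107° -19° = -126°
rotate_crank_by(-78°): θ ← -126° -78° = -204°
rotate_crank_by(+79°): θ ← -204° +79° = -125°
crank pin P = (r cos θ, r sin θ) = (-25.237363, -36.042690)
h = r sin θ − e = -36.042690 − 17 = -53.042690
sin φ = h / L = -53.042690 / 152 = -0.34896507
φ = arcsin(-0.34896507) = -20.424027°

-20.4240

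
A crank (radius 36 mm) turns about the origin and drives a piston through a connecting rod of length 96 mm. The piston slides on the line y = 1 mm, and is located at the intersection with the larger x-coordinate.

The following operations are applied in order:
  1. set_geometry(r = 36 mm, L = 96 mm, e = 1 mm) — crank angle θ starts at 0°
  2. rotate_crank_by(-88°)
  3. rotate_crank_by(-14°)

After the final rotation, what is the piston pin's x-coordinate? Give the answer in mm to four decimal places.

set_geometry: r = 36 mm, L = 96 mm, e = 1 mm; θ ← 0°
rotate_crank_by(-88°): θ ← 0° -88° = -88°
rotate_crank_by(-14°): θ ← -88° -14° = -102°
crank pin P = (r cos θ, r sin θ) = (-7.484821, -35.213314)
h = r sin θ − e = -35.213314 − 1 = -36.213314
x = r cos θ + √(L² − h²) = -7.484821 + √(9216.0 − 1311.4041) = -7.484821 + 88.907794 = 81.422974

81.4230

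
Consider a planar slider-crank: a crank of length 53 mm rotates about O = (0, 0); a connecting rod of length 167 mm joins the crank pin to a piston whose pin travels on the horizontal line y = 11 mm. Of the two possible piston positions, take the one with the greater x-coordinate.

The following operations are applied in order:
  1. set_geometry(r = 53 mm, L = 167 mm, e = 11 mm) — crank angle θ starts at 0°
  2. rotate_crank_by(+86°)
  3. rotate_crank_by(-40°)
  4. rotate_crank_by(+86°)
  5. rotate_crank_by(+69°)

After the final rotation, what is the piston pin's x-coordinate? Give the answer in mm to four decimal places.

114.8047

set_geometry: r = 53 mm, L = 167 mm, e = 11 mm; θ ← 0°
rotate_crank_by(+86°): θ ← 0° +86° = 86°
rotate_crank_by(-40°): θ ← 86° -40° = 46°
rotate_crank_by(+86°): θ ← 46° +86° = 132°
rotate_crank_by(+69°): θ ← 132° +69° = 201°
crank pin P = (r cos θ, r sin θ) = (-49.479763, -18.993501)
h = r sin θ − e = -18.993501 − 11 = -29.993501
x = r cos θ + √(L² − h²) = -49.479763 + √(27889.0 − 899.6101) = -49.479763 + 164.284479 = 114.804716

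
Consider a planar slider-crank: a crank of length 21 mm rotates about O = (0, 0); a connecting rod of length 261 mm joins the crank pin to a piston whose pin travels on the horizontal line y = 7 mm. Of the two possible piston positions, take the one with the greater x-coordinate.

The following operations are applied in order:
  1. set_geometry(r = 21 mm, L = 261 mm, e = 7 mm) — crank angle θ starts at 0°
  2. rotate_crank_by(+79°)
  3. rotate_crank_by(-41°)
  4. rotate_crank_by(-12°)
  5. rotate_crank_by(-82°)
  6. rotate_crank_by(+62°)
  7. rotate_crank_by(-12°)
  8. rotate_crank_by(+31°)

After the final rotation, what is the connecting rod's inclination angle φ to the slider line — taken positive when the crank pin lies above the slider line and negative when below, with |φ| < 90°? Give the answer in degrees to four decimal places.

set_geometry: r = 21 mm, L = 261 mm, e = 7 mm; θ ← 0°
rotate_crank_by(+79°): θ ← 0° +79° = 79°
rotate_crank_by(-41°): θ ← 79° -41° = 38°
rotate_crank_by(-12°): θ ← 38° -12° = 26°
rotate_crank_by(-82°): θ ← 26° -82° = -56°
rotate_crank_by(+62°): θ ← -56° +62° = 6°
rotate_crank_by(-12°): θ ← 6° -12° = -6°
rotate_crank_by(+31°): θ ← -6° +31° = 25°
crank pin P = (r cos θ, r sin θ) = (19.032464, 8.874983)
h = r sin θ − e = 8.874983 − 7 = 1.874983
sin φ = h / L = 1.874983 / 261 = 0.00718384
φ = arcsin(0.00718384) = 0.411608°

0.4116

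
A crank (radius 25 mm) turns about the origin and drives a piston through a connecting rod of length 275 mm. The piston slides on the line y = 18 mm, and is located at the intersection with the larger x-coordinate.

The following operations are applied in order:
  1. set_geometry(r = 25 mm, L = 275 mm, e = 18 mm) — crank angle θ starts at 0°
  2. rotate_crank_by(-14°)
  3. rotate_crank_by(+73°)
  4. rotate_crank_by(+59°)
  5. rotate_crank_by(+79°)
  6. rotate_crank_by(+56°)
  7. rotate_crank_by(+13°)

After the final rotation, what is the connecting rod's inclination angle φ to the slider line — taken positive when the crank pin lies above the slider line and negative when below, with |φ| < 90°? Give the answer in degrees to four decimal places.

set_geometry: r = 25 mm, L = 275 mm, e = 18 mm; θ ← 0°
rotate_crank_by(-14°): θ ← 0° -14° = -14°
rotate_crank_by(+73°): θ ← -14° +73° = 59°
rotate_crank_by(+59°): θ ← 59° +59° = 118°
rotate_crank_by(+79°): θ ← 118° +79° = 197°
rotate_crank_by(+56°): θ ← 197° +56° = 253°
rotate_crank_by(+13°): θ ← 253° +13° = 266°
crank pin P = (r cos θ, r sin θ) = (-1.743912, -24.939101)
h = r sin θ − e = -24.939101 − 18 = -42.939101
sin φ = h / L = -42.939101 / 275 = -0.15614219
φ = arcsin(-0.15614219) = -8.983045°

-8.9830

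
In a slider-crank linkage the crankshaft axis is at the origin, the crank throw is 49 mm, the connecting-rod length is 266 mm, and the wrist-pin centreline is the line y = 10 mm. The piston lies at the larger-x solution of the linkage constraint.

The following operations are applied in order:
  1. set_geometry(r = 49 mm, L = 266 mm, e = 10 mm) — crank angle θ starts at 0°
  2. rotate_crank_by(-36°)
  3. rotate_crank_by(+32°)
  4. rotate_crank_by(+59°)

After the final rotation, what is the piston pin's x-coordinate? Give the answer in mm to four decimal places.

292.3924

set_geometry: r = 49 mm, L = 266 mm, e = 10 mm; θ ← 0°
rotate_crank_by(-36°): θ ← 0° -36° = -36°
rotate_crank_by(+32°): θ ← -36° +32° = -4°
rotate_crank_by(+59°): θ ← -4° +59° = 55°
crank pin P = (r cos θ, r sin θ) = (28.105245, 40.138450)
h = r sin θ − e = 40.138450 − 10 = 30.138450
x = r cos θ + √(L² − h²) = 28.105245 + √(70756.0 − 908.3262) = 28.105245 + 264.287105 = 292.392350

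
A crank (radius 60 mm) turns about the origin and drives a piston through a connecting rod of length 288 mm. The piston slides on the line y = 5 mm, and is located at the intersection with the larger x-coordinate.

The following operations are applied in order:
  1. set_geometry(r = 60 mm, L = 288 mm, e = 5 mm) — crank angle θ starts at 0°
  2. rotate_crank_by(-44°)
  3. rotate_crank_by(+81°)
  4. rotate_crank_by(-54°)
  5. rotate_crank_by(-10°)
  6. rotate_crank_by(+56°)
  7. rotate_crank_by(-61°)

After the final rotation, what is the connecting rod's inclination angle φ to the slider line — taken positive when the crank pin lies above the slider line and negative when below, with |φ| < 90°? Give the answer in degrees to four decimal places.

-7.3402

set_geometry: r = 60 mm, L = 288 mm, e = 5 mm; θ ← 0°
rotate_crank_by(-44°): θ ← 0° -44° = -44°
rotate_crank_by(+81°): θ ← -44° +81° = 37°
rotate_crank_by(-54°): θ ← 37° -54° = -17°
rotate_crank_by(-10°): θ ← -17° -10° = -27°
rotate_crank_by(+56°): θ ← -27° +56° = 29°
rotate_crank_by(-61°): θ ← 29° -61° = -32°
crank pin P = (r cos θ, r sin θ) = (50.882886, -31.795156)
h = r sin θ − e = -31.795156 − 5 = -36.795156
sin φ = h / L = -36.795156 / 288 = -0.12776096
φ = arcsin(-0.12776096) = -7.340226°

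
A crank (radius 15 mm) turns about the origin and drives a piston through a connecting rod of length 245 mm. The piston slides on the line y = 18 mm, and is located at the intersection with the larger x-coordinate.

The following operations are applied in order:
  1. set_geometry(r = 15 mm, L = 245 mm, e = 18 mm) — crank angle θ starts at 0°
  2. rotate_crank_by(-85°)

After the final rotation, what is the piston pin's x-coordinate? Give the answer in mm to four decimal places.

set_geometry: r = 15 mm, L = 245 mm, e = 18 mm; θ ← 0°
rotate_crank_by(-85°): θ ← 0° -85° = -85°
crank pin P = (r cos θ, r sin θ) = (1.307336, -14.942920)
h = r sin θ − e = -14.942920 − 18 = -32.942920
x = r cos θ + √(L² − h²) = 1.307336 + √(60025.0 − 1085.2360) = 1.307336 + 242.775131 = 244.082467

244.0825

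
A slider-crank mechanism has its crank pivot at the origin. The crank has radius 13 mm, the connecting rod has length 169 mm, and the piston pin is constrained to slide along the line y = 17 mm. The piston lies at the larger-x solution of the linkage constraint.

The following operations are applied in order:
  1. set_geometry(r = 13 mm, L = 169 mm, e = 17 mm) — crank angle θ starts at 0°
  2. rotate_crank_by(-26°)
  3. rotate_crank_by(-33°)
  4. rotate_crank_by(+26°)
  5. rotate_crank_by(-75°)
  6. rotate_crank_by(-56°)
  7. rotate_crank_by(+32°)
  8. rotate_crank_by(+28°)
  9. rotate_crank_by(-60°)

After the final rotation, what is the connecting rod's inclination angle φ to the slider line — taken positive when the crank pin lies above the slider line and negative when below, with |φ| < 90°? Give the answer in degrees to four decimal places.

-6.9957

set_geometry: r = 13 mm, L = 169 mm, e = 17 mm; θ ← 0°
rotate_crank_by(-26°): θ ← 0° -26° = -26°
rotate_crank_by(-33°): θ ← -26° -33° = -59°
rotate_crank_by(+26°): θ ← -59° +26° = -33°
rotate_crank_by(-75°): θ ← -33° -75° = -108°
rotate_crank_by(-56°): θ ← -108° -56° = -164°
rotate_crank_by(+32°): θ ← -164° +32° = -132°
rotate_crank_by(+28°): θ ← -132° +28° = -104°
rotate_crank_by(-60°): θ ← -104° -60° = -164°
crank pin P = (r cos θ, r sin θ) = (-12.496402, -3.583286)
h = r sin θ − e = -3.583286 − 17 = -20.583286
sin φ = h / L = -20.583286 / 169 = -0.12179459
φ = arcsin(-0.12179459) = -6.995685°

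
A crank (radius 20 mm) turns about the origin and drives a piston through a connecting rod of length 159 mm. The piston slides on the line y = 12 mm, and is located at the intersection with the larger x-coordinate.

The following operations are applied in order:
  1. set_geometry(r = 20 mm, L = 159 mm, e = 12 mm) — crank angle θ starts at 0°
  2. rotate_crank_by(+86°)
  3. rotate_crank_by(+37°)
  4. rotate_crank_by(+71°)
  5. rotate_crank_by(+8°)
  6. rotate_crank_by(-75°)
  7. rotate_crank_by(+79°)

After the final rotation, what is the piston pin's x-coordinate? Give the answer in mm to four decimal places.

139.6620

set_geometry: r = 20 mm, L = 159 mm, e = 12 mm; θ ← 0°
rotate_crank_by(+86°): θ ← 0° +86° = 86°
rotate_crank_by(+37°): θ ← 86° +37° = 123°
rotate_crank_by(+71°): θ ← 123° +71° = 194°
rotate_crank_by(+8°): θ ← 194° +8° = 202°
rotate_crank_by(-75°): θ ← 202° -75° = 127°
rotate_crank_by(+79°): θ ← 127° +79° = 206°
crank pin P = (r cos θ, r sin θ) = (-17.975881, -8.767423)
h = r sin θ − e = -8.767423 − 12 = -20.767423
x = r cos θ + √(L² − h²) = -17.975881 + √(25281.0 − 431.2859) = -17.975881 + 157.637921 = 139.662040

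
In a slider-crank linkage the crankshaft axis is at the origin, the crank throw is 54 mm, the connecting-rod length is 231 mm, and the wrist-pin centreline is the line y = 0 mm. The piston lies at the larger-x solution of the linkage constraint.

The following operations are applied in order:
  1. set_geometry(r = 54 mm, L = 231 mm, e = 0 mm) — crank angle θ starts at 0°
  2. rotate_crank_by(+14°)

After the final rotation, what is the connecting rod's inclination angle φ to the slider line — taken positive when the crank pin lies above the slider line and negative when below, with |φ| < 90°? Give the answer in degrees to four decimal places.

3.2420

set_geometry: r = 54 mm, L = 231 mm, e = 0 mm; θ ← 0°
rotate_crank_by(+14°): θ ← 0° +14° = 14°
crank pin P = (r cos θ, r sin θ) = (52.395969, 13.063782)
h = r sin θ − e = 13.063782 − 0 = 13.063782
sin φ = h / L = 13.063782 / 231 = 0.05655317
φ = arcsin(0.05655317) = 3.241988°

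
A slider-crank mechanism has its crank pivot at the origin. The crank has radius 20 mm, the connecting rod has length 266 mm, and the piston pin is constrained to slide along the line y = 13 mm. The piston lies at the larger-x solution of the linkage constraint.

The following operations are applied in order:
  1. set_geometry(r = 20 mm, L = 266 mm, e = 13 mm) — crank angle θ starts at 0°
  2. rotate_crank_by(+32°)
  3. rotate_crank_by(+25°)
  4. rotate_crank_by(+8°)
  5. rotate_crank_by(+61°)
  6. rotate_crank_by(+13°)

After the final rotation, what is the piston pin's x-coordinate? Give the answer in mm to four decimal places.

250.9058

set_geometry: r = 20 mm, L = 266 mm, e = 13 mm; θ ← 0°
rotate_crank_by(+32°): θ ← 0° +32° = 32°
rotate_crank_by(+25°): θ ← 32° +25° = 57°
rotate_crank_by(+8°): θ ← 57° +8° = 65°
rotate_crank_by(+61°): θ ← 65° +61° = 126°
rotate_crank_by(+13°): θ ← 126° +13° = 139°
crank pin P = (r cos θ, r sin θ) = (-15.094192, 13.121181)
h = r sin θ − e = 13.121181 − 13 = 0.121181
x = r cos θ + √(L² − h²) = -15.094192 + √(70756.0 − 0.0147) = -15.094192 + 265.999972 = 250.905781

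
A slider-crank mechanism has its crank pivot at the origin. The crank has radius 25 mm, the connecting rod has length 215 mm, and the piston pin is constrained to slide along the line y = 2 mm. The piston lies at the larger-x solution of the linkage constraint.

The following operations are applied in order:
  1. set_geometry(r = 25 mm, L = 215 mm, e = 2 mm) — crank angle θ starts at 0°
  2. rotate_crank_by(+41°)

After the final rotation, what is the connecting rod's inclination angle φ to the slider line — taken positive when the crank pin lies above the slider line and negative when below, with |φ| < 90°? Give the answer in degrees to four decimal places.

set_geometry: r = 25 mm, L = 215 mm, e = 2 mm; θ ← 0°
rotate_crank_by(+41°): θ ← 0° +41° = 41°
crank pin P = (r cos θ, r sin θ) = (18.867740, 16.401476)
h = r sin θ − e = 16.401476 − 2 = 14.401476
sin φ = h / L = 14.401476 / 215 = 0.06698361
φ = arcsin(0.06698361) = 3.840754°

3.8408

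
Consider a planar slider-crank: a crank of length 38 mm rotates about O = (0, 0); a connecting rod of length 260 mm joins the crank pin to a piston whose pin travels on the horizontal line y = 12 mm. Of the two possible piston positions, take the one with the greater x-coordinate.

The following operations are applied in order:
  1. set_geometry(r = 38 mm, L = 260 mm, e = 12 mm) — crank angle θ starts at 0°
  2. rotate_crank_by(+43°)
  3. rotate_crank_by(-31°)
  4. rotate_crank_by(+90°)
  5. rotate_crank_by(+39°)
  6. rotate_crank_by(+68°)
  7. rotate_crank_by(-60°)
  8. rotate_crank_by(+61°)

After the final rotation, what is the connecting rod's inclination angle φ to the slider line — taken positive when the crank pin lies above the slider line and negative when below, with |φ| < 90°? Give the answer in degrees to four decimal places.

set_geometry: r = 38 mm, L = 260 mm, e = 12 mm; θ ← 0°
rotate_crank_by(+43°): θ ← 0° +43° = 43°
rotate_crank_by(-31°): θ ← 43° -31° = 12°
rotate_crank_by(+90°): θ ← 12° +90° = 102°
rotate_crank_by(+39°): θ ← 102° +39° = 141°
rotate_crank_by(+68°): θ ← 141° +68° = 209°
rotate_crank_by(-60°): θ ← 209° -60° = 149°
rotate_crank_by(+61°): θ ← 149° +61° = 210°
crank pin P = (r cos θ, r sin θ) = (-32.908965, -19.000000)
h = r sin θ − e = -19.000000 − 12 = -31.000000
sin φ = h / L = -31.000000 / 260 = -0.11923077
φ = arcsin(-0.11923077) = -6.847710°

-6.8477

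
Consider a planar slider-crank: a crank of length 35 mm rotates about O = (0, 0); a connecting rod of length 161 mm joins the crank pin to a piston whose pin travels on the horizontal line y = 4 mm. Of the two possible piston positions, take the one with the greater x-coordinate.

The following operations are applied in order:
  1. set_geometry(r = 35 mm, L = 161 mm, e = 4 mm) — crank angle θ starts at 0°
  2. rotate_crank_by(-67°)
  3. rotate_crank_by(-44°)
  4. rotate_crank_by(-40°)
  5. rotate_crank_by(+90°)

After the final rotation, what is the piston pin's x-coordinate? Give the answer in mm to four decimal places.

set_geometry: r = 35 mm, L = 161 mm, e = 4 mm; θ ← 0°
rotate_crank_by(-67°): θ ← 0° -67° = -67°
rotate_crank_by(-44°): θ ← -67° -44° = -111°
rotate_crank_by(-40°): θ ← -111° -40° = -151°
rotate_crank_by(+90°): θ ← -151° +90° = -61°
crank pin P = (r cos θ, r sin θ) = (16.968337, -30.611690)
h = r sin θ − e = -30.611690 − 4 = -34.611690
x = r cos θ + √(L² − h²) = 16.968337 + √(25921.0 − 1197.9691) = 16.968337 + 157.235591 = 174.203927

174.2039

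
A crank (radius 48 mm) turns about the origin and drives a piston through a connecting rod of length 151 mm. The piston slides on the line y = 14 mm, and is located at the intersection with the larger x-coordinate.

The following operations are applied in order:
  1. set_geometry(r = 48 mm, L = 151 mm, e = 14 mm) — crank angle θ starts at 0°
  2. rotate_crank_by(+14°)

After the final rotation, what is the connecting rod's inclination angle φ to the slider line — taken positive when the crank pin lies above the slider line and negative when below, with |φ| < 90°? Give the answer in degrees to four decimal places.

set_geometry: r = 48 mm, L = 151 mm, e = 14 mm; θ ← 0°
rotate_crank_by(+14°): θ ← 0° +14° = 14°
crank pin P = (r cos θ, r sin θ) = (46.574195, 11.612251)
h = r sin θ − e = 11.612251 − 14 = -2.387749
sin φ = h / L = -2.387749 / 151 = -0.01581291
φ = arcsin(-0.01581291) = -0.906051°

-0.9061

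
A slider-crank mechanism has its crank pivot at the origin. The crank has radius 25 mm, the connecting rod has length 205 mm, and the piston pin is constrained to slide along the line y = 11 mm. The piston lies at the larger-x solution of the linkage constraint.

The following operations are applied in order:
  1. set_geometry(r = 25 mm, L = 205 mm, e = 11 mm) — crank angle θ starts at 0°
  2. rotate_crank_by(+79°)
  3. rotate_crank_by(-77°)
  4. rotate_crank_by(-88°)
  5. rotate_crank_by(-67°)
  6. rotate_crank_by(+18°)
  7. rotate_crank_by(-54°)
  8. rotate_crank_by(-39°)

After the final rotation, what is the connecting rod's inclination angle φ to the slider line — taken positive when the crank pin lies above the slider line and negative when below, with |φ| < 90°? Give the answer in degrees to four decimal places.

set_geometry: r = 25 mm, L = 205 mm, e = 11 mm; θ ← 0°
rotate_crank_by(+79°): θ ← 0° +79° = 79°
rotate_crank_by(-77°): θ ← 79° -77° = 2°
rotate_crank_by(-88°): θ ← 2° -88° = -86°
rotate_crank_by(-67°): θ ← -86° -67° = -153°
rotate_crank_by(+18°): θ ← -153° +18° = -135°
rotate_crank_by(-54°): θ ← -135° -54° = -189°
rotate_crank_by(-39°): θ ← -189° -39° = -228°
crank pin P = (r cos θ, r sin θ) = (-16.728265, 18.578621)
h = r sin θ − e = 18.578621 − 11 = 7.578621
sin φ = h / L = 7.578621 / 205 = 0.03696888
φ = arcsin(0.03696888) = 2.118644°

2.1186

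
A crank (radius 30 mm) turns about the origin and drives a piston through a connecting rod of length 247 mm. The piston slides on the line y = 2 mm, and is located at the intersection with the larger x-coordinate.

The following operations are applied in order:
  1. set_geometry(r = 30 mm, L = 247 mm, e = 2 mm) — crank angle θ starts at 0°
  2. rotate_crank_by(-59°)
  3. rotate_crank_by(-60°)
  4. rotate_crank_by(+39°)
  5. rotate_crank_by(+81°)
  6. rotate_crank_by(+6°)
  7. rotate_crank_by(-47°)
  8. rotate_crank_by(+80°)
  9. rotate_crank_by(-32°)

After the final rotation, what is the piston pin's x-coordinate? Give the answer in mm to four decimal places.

set_geometry: r = 30 mm, L = 247 mm, e = 2 mm; θ ← 0°
rotate_crank_by(-59°): θ ← 0° -59° = -59°
rotate_crank_by(-60°): θ ← -59° -60° = -119°
rotate_crank_by(+39°): θ ← -119° +39° = -80°
rotate_crank_by(+81°): θ ← -80° +81° = 1°
rotate_crank_by(+6°): θ ← 1° +6° = 7°
rotate_crank_by(-47°): θ ← 7° -47° = -40°
rotate_crank_by(+80°): θ ← -40° +80° = 40°
rotate_crank_by(-32°): θ ← 40° -32° = 8°
crank pin P = (r cos θ, r sin θ) = (29.708042, 4.175193)
h = r sin θ − e = 4.175193 − 2 = 2.175193
x = r cos θ + √(L² − h²) = 29.708042 + √(61009.0 − 4.7315) = 29.708042 + 246.990422 = 276.698464

276.6985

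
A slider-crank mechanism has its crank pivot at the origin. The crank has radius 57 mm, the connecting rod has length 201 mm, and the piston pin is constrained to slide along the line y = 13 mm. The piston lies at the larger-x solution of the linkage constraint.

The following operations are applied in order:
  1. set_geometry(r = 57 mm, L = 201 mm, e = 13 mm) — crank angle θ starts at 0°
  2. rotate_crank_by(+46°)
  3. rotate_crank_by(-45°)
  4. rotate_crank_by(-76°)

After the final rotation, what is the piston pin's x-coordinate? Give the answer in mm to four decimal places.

203.8800

set_geometry: r = 57 mm, L = 201 mm, e = 13 mm; θ ← 0°
rotate_crank_by(+46°): θ ← 0° +46° = 46°
rotate_crank_by(-45°): θ ← 46° -45° = 1°
rotate_crank_by(-76°): θ ← 1° -76° = -75°
crank pin P = (r cos θ, r sin θ) = (14.752686, -55.057772)
h = r sin θ − e = -55.057772 − 13 = -68.057772
x = r cos θ + √(L² − h²) = 14.752686 + √(40401.0 − 4631.8603) = 14.752686 + 189.127311 = 203.879996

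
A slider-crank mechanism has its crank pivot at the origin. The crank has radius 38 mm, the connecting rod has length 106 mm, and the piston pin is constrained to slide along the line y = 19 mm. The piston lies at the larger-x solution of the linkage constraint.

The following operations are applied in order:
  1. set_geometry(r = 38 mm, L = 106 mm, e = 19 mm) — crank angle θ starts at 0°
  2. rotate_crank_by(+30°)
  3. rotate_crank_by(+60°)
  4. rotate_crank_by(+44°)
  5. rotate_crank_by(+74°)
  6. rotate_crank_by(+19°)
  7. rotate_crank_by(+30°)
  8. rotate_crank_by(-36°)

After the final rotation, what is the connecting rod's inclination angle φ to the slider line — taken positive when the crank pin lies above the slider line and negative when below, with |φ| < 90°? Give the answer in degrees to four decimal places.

set_geometry: r = 38 mm, L = 106 mm, e = 19 mm; θ ← 0°
rotate_crank_by(+30°): θ ← 0° +30° = 30°
rotate_crank_by(+60°): θ ← 30° +60° = 90°
rotate_crank_by(+44°): θ ← 90° +44° = 134°
rotate_crank_by(+74°): θ ← 134° +74° = 208°
rotate_crank_by(+19°): θ ← 208° +19° = 227°
rotate_crank_by(+30°): θ ← 227° +30° = 257°
rotate_crank_by(-36°): θ ← 257° -36° = 221°
crank pin P = (r cos θ, r sin θ) = (-28.678964, -24.930243)
h = r sin θ − e = -24.930243 − 19 = -43.930243
sin φ = h / L = -43.930243 / 106 = -0.41443626
φ = arcsin(-0.41443626) = -24.483820°

-24.4838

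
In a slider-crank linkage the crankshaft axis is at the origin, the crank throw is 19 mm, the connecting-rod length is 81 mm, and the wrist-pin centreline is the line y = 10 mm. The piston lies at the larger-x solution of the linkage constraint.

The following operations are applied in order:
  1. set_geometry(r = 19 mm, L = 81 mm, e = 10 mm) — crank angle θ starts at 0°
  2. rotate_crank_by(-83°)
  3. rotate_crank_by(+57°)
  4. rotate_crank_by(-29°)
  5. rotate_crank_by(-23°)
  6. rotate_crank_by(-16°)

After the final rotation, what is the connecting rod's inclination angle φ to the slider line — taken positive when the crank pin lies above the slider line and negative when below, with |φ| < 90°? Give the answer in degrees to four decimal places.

set_geometry: r = 19 mm, L = 81 mm, e = 10 mm; θ ← 0°
rotate_crank_by(-83°): θ ← 0° -83° = -83°
rotate_crank_by(+57°): θ ← -83° +57° = -26°
rotate_crank_by(-29°): θ ← -26° -29° = -55°
rotate_crank_by(-23°): θ ← -55° -23° = -78°
rotate_crank_by(-16°): θ ← -78° -16° = -94°
crank pin P = (r cos θ, r sin θ) = (-1.325373, -18.953717)
h = r sin θ − e = -18.953717 − 10 = -28.953717
sin φ = h / L = -28.953717 / 81 = -0.35745330
φ = arcsin(-0.35745330) = -20.943876°

-20.9439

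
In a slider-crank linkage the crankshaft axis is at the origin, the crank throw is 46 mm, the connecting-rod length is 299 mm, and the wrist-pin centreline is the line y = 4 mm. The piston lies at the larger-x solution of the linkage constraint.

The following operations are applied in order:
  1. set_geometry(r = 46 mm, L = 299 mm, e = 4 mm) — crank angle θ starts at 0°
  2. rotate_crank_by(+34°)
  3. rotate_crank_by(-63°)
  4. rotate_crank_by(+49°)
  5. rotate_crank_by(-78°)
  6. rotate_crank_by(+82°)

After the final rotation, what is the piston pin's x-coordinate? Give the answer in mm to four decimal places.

set_geometry: r = 46 mm, L = 299 mm, e = 4 mm; θ ← 0°
rotate_crank_by(+34°): θ ← 0° +34° = 34°
rotate_crank_by(-63°): θ ← 34° -63° = -29°
rotate_crank_by(+49°): θ ← -29° +49° = 20°
rotate_crank_by(-78°): θ ← 20° -78° = -58°
rotate_crank_by(+82°): θ ← -58° +82° = 24°
crank pin P = (r cos θ, r sin θ) = (42.023091, 18.709886)
h = r sin θ − e = 18.709886 − 4 = 14.709886
x = r cos θ + √(L² − h²) = 42.023091 + √(89401.0 − 216.3807) = 42.023091 + 298.637940 = 340.661031

340.6610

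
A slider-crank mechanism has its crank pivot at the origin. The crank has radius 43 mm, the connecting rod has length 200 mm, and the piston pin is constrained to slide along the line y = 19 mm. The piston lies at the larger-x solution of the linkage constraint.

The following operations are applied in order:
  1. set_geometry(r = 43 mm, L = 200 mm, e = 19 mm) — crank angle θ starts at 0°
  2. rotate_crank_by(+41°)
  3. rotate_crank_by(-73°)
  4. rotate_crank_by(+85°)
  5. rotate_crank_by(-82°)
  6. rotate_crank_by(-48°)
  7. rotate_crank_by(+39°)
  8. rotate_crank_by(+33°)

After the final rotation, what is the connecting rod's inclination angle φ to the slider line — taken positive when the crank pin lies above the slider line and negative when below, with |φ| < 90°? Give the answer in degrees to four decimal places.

-6.5309

set_geometry: r = 43 mm, L = 200 mm, e = 19 mm; θ ← 0°
rotate_crank_by(+41°): θ ← 0° +41° = 41°
rotate_crank_by(-73°): θ ← 41° -73° = -32°
rotate_crank_by(+85°): θ ← -32° +85° = 53°
rotate_crank_by(-82°): θ ← 53° -82° = -29°
rotate_crank_by(-48°): θ ← -29° -48° = -77°
rotate_crank_by(+39°): θ ← -77° +39° = -38°
rotate_crank_by(+33°): θ ← -38° +33° = -5°
crank pin P = (r cos θ, r sin θ) = (42.836372, -3.747697)
h = r sin θ − e = -3.747697 − 19 = -22.747697
sin φ = h / L = -22.747697 / 200 = -0.11373848
φ = arcsin(-0.11373848) = -6.530868°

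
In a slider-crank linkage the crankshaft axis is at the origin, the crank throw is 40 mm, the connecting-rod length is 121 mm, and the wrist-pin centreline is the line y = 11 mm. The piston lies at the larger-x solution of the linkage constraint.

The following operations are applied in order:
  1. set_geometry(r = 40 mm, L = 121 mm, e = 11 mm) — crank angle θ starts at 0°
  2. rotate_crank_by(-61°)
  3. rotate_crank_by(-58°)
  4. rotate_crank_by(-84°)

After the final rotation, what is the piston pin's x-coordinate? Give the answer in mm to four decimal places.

set_geometry: r = 40 mm, L = 121 mm, e = 11 mm; θ ← 0°
rotate_crank_by(-61°): θ ← 0° -61° = -61°
rotate_crank_by(-58°): θ ← -61° -58° = -119°
rotate_crank_by(-84°): θ ← -119° -84° = -203°
crank pin P = (r cos θ, r sin θ) = (-36.820194, 15.629245)
h = r sin θ − e = 15.629245 − 11 = 4.629245
x = r cos θ + √(L² − h²) = -36.820194 + √(14641.0 − 21.4299) = -36.820194 + 120.911414 = 84.091220

84.0912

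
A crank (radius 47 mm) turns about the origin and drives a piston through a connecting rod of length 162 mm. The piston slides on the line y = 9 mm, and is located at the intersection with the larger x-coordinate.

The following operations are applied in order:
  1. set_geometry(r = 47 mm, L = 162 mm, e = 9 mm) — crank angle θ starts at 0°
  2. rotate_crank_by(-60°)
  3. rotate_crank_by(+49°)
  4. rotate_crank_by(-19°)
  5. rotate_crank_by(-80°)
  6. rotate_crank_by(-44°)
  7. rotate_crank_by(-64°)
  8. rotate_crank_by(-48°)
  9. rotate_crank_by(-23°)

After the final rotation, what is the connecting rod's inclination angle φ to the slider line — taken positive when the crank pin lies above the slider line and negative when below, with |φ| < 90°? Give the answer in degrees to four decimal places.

12.6363

set_geometry: r = 47 mm, L = 162 mm, e = 9 mm; θ ← 0°
rotate_crank_by(-60°): θ ← 0° -60° = -60°
rotate_crank_by(+49°): θ ← -60° +49° = -11°
rotate_crank_by(-19°): θ ← -11° -19° = -30°
rotate_crank_by(-80°): θ ← -30° -80° = -110°
rotate_crank_by(-44°): θ ← -110° -44° = -154°
rotate_crank_by(-64°): θ ← -154° -64° = -218°
rotate_crank_by(-48°): θ ← -218° -48° = -266°
rotate_crank_by(-23°): θ ← -266° -23° = -289°
crank pin P = (r cos θ, r sin θ) = (15.301703, 44.439373)
h = r sin θ − e = 44.439373 − 9 = 35.439373
sin φ = h / L = 35.439373 / 162 = 0.21876156
φ = arcsin(0.21876156) = 12.636304°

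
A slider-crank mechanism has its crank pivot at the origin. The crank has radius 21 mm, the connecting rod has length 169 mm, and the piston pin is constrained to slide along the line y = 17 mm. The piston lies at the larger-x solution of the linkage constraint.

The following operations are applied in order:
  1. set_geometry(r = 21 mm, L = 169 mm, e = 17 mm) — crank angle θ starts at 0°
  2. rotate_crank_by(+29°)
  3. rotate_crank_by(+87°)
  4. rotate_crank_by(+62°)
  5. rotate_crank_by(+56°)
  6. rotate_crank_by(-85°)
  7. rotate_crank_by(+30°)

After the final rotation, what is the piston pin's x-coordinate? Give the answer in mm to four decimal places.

147.1826

set_geometry: r = 21 mm, L = 169 mm, e = 17 mm; θ ← 0°
rotate_crank_by(+29°): θ ← 0° +29° = 29°
rotate_crank_by(+87°): θ ← 29° +87° = 116°
rotate_crank_by(+62°): θ ← 116° +62° = 178°
rotate_crank_by(+56°): θ ← 178° +56° = 234°
rotate_crank_by(-85°): θ ← 234° -85° = 149°
rotate_crank_by(+30°): θ ← 149° +30° = 179°
crank pin P = (r cos θ, r sin θ) = (-20.996802, 0.366501)
h = r sin θ − e = 0.366501 − 17 = -16.633499
x = r cos θ + √(L² − h²) = -20.996802 + √(28561.0 − 276.6733) = -20.996802 + 168.179448 = 147.182646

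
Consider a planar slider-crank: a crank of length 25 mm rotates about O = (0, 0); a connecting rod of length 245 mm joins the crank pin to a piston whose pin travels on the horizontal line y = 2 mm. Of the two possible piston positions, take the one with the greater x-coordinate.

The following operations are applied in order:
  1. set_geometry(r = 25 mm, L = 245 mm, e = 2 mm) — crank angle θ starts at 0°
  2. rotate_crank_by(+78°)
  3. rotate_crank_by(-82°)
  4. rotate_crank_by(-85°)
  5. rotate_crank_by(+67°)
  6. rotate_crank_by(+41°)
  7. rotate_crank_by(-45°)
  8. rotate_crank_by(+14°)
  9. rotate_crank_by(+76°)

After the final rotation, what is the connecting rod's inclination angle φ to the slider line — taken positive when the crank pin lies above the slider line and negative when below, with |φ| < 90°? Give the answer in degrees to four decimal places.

4.7927

set_geometry: r = 25 mm, L = 245 mm, e = 2 mm; θ ← 0°
rotate_crank_by(+78°): θ ← 0° +78° = 78°
rotate_crank_by(-82°): θ ← 78° -82° = -4°
rotate_crank_by(-85°): θ ← -4° -85° = -89°
rotate_crank_by(+67°): θ ← -89° +67° = -22°
rotate_crank_by(+41°): θ ← -22° +41° = 19°
rotate_crank_by(-45°): θ ← 19° -45° = -26°
rotate_crank_by(+14°): θ ← -26° +14° = -12°
rotate_crank_by(+76°): θ ← -12° +76° = 64°
crank pin P = (r cos θ, r sin θ) = (10.959279, 22.469851)
h = r sin θ − e = 22.469851 − 2 = 20.469851
sin φ = h / L = 20.469851 / 245 = 0.08355041
φ = arcsin(0.08355041) = 4.792673°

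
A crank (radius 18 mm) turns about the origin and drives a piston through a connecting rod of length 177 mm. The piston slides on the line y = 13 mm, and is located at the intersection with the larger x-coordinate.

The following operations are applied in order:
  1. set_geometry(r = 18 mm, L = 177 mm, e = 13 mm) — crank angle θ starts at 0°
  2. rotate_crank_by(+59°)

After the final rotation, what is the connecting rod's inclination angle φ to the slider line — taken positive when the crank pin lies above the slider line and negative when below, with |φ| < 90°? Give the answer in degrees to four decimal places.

set_geometry: r = 18 mm, L = 177 mm, e = 13 mm; θ ← 0°
rotate_crank_by(+59°): θ ← 0° +59° = 59°
crank pin P = (r cos θ, r sin θ) = (9.270685, 15.429011)
h = r sin θ − e = 15.429011 − 13 = 2.429011
sin φ = h / L = 2.429011 / 177 = 0.01372323
φ = arcsin(0.01372323) = 0.786308°

0.7863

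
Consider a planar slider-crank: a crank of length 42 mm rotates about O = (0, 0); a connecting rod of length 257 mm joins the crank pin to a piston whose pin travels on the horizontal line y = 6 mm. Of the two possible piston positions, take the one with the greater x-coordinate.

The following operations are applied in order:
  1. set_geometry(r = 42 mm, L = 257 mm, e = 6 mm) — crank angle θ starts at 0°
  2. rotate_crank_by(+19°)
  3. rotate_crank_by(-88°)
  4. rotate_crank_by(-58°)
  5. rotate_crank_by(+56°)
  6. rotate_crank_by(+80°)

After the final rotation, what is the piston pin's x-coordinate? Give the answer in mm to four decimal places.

298.4823

set_geometry: r = 42 mm, L = 257 mm, e = 6 mm; θ ← 0°
rotate_crank_by(+19°): θ ← 0° +19° = 19°
rotate_crank_by(-88°): θ ← 19° -88° = -69°
rotate_crank_by(-58°): θ ← -69° -58° = -127°
rotate_crank_by(+56°): θ ← -127° +56° = -71°
rotate_crank_by(+80°): θ ← -71° +80° = 9°
crank pin P = (r cos θ, r sin θ) = (41.482910, 6.570248)
h = r sin θ − e = 6.570248 − 6 = 0.570248
x = r cos θ + √(L² − h²) = 41.482910 + √(66049.0 − 0.3252) = 41.482910 + 256.999367 = 298.482278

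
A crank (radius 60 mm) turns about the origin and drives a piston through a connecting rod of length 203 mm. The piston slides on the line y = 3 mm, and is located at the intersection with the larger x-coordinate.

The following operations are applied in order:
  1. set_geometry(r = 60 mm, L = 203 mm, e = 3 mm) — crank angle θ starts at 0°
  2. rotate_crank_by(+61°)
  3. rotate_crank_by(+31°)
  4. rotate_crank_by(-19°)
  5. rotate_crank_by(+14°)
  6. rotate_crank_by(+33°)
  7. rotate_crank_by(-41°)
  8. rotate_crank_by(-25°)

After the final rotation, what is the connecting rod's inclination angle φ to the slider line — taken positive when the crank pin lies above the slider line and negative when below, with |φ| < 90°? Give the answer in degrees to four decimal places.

12.9641

set_geometry: r = 60 mm, L = 203 mm, e = 3 mm; θ ← 0°
rotate_crank_by(+61°): θ ← 0° +61° = 61°
rotate_crank_by(+31°): θ ← 61° +31° = 92°
rotate_crank_by(-19°): θ ← 92° -19° = 73°
rotate_crank_by(+14°): θ ← 73° +14° = 87°
rotate_crank_by(+33°): θ ← 87° +33° = 120°
rotate_crank_by(-41°): θ ← 120° -41° = 79°
rotate_crank_by(-25°): θ ← 79° -25° = 54°
crank pin P = (r cos θ, r sin θ) = (35.267115, 48.541020)
h = r sin θ − e = 48.541020 − 3 = 45.541020
sin φ = h / L = 45.541020 / 203 = 0.22434000
φ = arcsin(0.22434000) = 12.964071°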